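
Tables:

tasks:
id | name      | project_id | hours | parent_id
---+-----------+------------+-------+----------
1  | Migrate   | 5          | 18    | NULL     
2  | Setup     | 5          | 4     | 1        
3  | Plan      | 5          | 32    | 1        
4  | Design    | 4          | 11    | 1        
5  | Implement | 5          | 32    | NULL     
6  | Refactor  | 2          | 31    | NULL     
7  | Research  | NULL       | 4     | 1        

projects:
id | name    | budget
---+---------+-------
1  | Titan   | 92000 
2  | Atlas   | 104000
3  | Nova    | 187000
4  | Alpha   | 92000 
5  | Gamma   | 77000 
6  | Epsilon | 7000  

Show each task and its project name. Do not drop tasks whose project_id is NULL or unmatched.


LEFT JOIN keeps every row from tasks (the left table); where project_id has no match in projects, the project columns become NULL. Walk through each task:
  - task 1 (Migrate): project_id=5 -> matches Gamma
  - task 2 (Setup): project_id=5 -> matches Gamma
  - task 3 (Plan): project_id=5 -> matches Gamma
  - task 4 (Design): project_id=4 -> matches Alpha
  - task 5 (Implement): project_id=5 -> matches Gamma
  - task 6 (Refactor): project_id=2 -> matches Atlas
  - task 7 (Research): project_id=NULL, no match -> kept with NULL
All 7 rows appear; 1 has NULL project.

SQL:
SELECT a.name, b.name AS project
FROM tasks a
LEFT JOIN projects b ON a.project_id = b.id

Result:
name      | project
----------+--------
Migrate   | Gamma  
Setup     | Gamma  
Plan      | Gamma  
Design    | Alpha  
Implement | Gamma  
Refactor  | Atlas  
Research  | NULL   


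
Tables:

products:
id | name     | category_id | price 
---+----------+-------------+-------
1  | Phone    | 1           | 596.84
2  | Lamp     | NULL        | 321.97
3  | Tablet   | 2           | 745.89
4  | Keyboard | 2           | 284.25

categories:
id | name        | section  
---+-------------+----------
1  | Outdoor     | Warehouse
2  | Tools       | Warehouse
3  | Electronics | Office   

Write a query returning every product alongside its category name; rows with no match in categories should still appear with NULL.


LEFT JOIN keeps every row from products (the left table); where category_id has no match in categories, the category columns become NULL. Walk through each product:
  - product 1 (Phone): category_id=1 -> matches Outdoor
  - product 2 (Lamp): category_id=NULL, no match -> kept with NULL
  - product 3 (Tablet): category_id=2 -> matches Tools
  - product 4 (Keyboard): category_id=2 -> matches Tools
All 4 rows appear; 1 has NULL category.

SQL:
SELECT a.name, b.name AS category
FROM products a
LEFT JOIN categories b ON a.category_id = b.id

Result:
name     | category
---------+---------
Phone    | Outdoor 
Lamp     | NULL    
Tablet   | Tools   
Keyboard | Tools   


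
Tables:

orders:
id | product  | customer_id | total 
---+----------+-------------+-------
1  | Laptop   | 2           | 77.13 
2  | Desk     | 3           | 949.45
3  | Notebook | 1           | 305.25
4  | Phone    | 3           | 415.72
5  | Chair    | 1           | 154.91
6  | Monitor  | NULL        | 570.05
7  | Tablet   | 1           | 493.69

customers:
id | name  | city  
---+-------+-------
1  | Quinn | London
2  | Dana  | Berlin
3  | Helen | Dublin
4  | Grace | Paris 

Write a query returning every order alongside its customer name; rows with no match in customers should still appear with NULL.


LEFT JOIN keeps every row from orders (the left table); where customer_id has no match in customers, the customer columns become NULL. Walk through each order:
  - order 1 (Laptop): customer_id=2 -> matches Dana
  - order 2 (Desk): customer_id=3 -> matches Helen
  - order 3 (Notebook): customer_id=1 -> matches Quinn
  - order 4 (Phone): customer_id=3 -> matches Helen
  - order 5 (Chair): customer_id=1 -> matches Quinn
  - order 6 (Monitor): customer_id=NULL, no match -> kept with NULL
  - order 7 (Tablet): customer_id=1 -> matches Quinn
All 7 rows appear; 1 has NULL customer.

SQL:
SELECT a.product, b.name AS customer
FROM orders a
LEFT JOIN customers b ON a.customer_id = b.id

Result:
product  | customer
---------+---------
Laptop   | Dana    
Desk     | Helen   
Notebook | Quinn   
Phone    | Helen   
Chair    | Quinn   
Monitor  | NULL    
Tablet   | Quinn   


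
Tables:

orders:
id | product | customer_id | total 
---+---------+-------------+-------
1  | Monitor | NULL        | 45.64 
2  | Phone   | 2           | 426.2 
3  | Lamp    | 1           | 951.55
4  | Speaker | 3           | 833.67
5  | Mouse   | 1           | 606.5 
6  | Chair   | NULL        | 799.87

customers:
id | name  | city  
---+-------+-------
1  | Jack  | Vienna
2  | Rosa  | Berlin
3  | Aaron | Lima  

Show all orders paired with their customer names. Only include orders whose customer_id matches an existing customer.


INNER JOIN keeps only orders rows whose customer_id matches an id in customers. Walk through each order:
  - order 1 (Monitor): customer_id=NULL, no match -> dropped
  - order 2 (Phone): customer_id=2 -> matches Rosa
  - order 3 (Lamp): customer_id=1 -> matches Jack
  - order 4 (Speaker): customer_id=3 -> matches Aaron
  - order 5 (Mouse): customer_id=1 -> matches Jack
  - order 6 (Chair): customer_id=NULL, no match -> dropped
So 2 of 6 rows are dropped.

SQL:
SELECT a.product, b.name AS customer
FROM orders a
INNER JOIN customers b ON a.customer_id = b.id

Result:
product | customer
--------+---------
Phone   | Rosa    
Lamp    | Jack    
Speaker | Aaron   
Mouse   | Jack    


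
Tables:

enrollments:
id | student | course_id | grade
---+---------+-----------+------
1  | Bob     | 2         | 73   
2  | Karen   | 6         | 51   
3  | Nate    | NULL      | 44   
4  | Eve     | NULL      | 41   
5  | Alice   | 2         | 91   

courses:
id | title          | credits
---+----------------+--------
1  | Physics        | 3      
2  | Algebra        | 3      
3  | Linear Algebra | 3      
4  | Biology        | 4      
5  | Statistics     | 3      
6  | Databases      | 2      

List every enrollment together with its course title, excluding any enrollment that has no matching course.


INNER JOIN keeps only enrollments rows whose course_id matches an id in courses. Walk through each enrollment:
  - enrollment 1 (Bob): course_id=2 -> matches Algebra
  - enrollment 2 (Karen): course_id=6 -> matches Databases
  - enrollment 3 (Nate): course_id=NULL, no match -> dropped
  - enrollment 4 (Eve): course_id=NULL, no match -> dropped
  - enrollment 5 (Alice): course_id=2 -> matches Algebra
So 2 of 5 rows are dropped.

SQL:
SELECT a.student, b.title AS course
FROM enrollments a
INNER JOIN courses b ON a.course_id = b.id

Result:
student | course   
--------+----------
Bob     | Algebra  
Karen   | Databases
Alice   | Algebra  


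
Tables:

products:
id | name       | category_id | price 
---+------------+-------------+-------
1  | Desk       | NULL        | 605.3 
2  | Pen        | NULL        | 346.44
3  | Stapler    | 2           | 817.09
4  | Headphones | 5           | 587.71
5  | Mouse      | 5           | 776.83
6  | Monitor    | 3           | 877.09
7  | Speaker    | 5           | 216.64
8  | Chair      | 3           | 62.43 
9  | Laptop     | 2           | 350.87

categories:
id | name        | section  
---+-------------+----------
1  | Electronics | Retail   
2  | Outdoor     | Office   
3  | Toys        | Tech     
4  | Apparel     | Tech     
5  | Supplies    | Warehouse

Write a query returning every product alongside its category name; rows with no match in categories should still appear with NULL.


LEFT JOIN keeps every row from products (the left table); where category_id has no match in categories, the category columns become NULL. Walk through each product:
  - product 1 (Desk): category_id=NULL, no match -> kept with NULL
  - product 2 (Pen): category_id=NULL, no match -> kept with NULL
  - product 3 (Stapler): category_id=2 -> matches Outdoor
  - product 4 (Headphones): category_id=5 -> matches Supplies
  - product 5 (Mouse): category_id=5 -> matches Supplies
  - product 6 (Monitor): category_id=3 -> matches Toys
  - product 7 (Speaker): category_id=5 -> matches Supplies
  - product 8 (Chair): category_id=3 -> matches Toys
  - product 9 (Laptop): category_id=2 -> matches Outdoor
All 9 rows appear; 2 have NULL category.

SQL:
SELECT a.name, b.name AS category
FROM products a
LEFT JOIN categories b ON a.category_id = b.id

Result:
name       | category
-----------+---------
Desk       | NULL    
Pen        | NULL    
Stapler    | Outdoor 
Headphones | Supplies
Mouse      | Supplies
Monitor    | Toys    
Speaker    | Supplies
Chair      | Toys    
Laptop     | Outdoor 


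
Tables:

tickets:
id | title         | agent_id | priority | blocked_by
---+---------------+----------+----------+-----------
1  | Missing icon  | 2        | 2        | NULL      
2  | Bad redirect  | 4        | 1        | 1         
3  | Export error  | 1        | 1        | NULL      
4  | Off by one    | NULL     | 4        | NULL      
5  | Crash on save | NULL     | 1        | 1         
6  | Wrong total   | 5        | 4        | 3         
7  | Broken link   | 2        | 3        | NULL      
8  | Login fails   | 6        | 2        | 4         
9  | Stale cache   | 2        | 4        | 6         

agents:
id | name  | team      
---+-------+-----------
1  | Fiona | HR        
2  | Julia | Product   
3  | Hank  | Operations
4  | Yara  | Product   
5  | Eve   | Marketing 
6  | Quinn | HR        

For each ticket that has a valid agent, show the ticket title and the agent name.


INNER JOIN keeps only tickets rows whose agent_id matches an id in agents. Walk through each ticket:
  - ticket 1 (Missing icon): agent_id=2 -> matches Julia
  - ticket 2 (Bad redirect): agent_id=4 -> matches Yara
  - ticket 3 (Export error): agent_id=1 -> matches Fiona
  - ticket 4 (Off by one): agent_id=NULL, no match -> dropped
  - ticket 5 (Crash on save): agent_id=NULL, no match -> dropped
  - ticket 6 (Wrong total): agent_id=5 -> matches Eve
  - ticket 7 (Broken link): agent_id=2 -> matches Julia
  - ticket 8 (Login fails): agent_id=6 -> matches Quinn
  - ticket 9 (Stale cache): agent_id=2 -> matches Julia
So 2 of 9 rows are dropped.

SQL:
SELECT a.title, b.name AS agent
FROM tickets a
INNER JOIN agents b ON a.agent_id = b.id

Result:
title        | agent
-------------+------
Missing icon | Julia
Bad redirect | Yara 
Export error | Fiona
Wrong total  | Eve  
Broken link  | Julia
Login fails  | Quinn
Stale cache  | Julia


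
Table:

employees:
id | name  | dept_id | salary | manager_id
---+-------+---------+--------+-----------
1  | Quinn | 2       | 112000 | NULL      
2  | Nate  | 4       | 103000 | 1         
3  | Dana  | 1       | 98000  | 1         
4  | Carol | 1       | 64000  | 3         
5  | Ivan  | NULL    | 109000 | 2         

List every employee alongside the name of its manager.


This is a self-join: employees is joined to a second copy of itself, matching each row's manager_id to another row's id. Use LEFT JOIN so rows with manager_id=NULL are kept.
  - employee 1 (Quinn): manager_id=NULL -> NULL
  - employee 2 (Nate): manager_id=1 -> Quinn
  - employee 3 (Dana): manager_id=1 -> Quinn
  - employee 4 (Carol): manager_id=3 -> Dana
  - employee 5 (Ivan): manager_id=2 -> Nate

SQL:
SELECT a.name AS item, b.name AS manager
FROM employees a
LEFT JOIN employees b ON a.manager_id = b.id

Result:
item  | manager
------+--------
Quinn | NULL   
Nate  | Quinn  
Dana  | Quinn  
Carol | Dana   
Ivan  | Nate   


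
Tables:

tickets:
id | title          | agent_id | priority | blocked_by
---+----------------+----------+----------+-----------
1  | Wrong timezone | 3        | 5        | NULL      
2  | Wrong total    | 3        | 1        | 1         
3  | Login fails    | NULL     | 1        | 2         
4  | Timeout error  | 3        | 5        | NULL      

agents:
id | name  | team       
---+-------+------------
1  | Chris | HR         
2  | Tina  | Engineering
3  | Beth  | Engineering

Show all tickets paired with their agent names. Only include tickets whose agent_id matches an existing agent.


INNER JOIN keeps only tickets rows whose agent_id matches an id in agents. Walk through each ticket:
  - ticket 1 (Wrong timezone): agent_id=3 -> matches Beth
  - ticket 2 (Wrong total): agent_id=3 -> matches Beth
  - ticket 3 (Login fails): agent_id=NULL, no match -> dropped
  - ticket 4 (Timeout error): agent_id=3 -> matches Beth
So 1 of 4 rows is dropped.

SQL:
SELECT a.title, b.name AS agent
FROM tickets a
INNER JOIN agents b ON a.agent_id = b.id

Result:
title          | agent
---------------+------
Wrong timezone | Beth 
Wrong total    | Beth 
Timeout error  | Beth 


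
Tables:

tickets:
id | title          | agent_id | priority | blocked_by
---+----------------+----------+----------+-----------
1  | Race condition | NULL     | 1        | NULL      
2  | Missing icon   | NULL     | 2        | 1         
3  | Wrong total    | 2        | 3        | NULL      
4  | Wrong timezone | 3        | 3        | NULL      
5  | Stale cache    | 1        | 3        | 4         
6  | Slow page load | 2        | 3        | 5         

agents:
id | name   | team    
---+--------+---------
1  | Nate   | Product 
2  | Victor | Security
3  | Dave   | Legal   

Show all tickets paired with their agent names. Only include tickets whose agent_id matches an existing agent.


INNER JOIN keeps only tickets rows whose agent_id matches an id in agents. Walk through each ticket:
  - ticket 1 (Race condition): agent_id=NULL, no match -> dropped
  - ticket 2 (Missing icon): agent_id=NULL, no match -> dropped
  - ticket 3 (Wrong total): agent_id=2 -> matches Victor
  - ticket 4 (Wrong timezone): agent_id=3 -> matches Dave
  - ticket 5 (Stale cache): agent_id=1 -> matches Nate
  - ticket 6 (Slow page load): agent_id=2 -> matches Victor
So 2 of 6 rows are dropped.

SQL:
SELECT a.title, b.name AS agent
FROM tickets a
INNER JOIN agents b ON a.agent_id = b.id

Result:
title          | agent 
---------------+-------
Wrong total    | Victor
Wrong timezone | Dave  
Stale cache    | Nate  
Slow page load | Victor


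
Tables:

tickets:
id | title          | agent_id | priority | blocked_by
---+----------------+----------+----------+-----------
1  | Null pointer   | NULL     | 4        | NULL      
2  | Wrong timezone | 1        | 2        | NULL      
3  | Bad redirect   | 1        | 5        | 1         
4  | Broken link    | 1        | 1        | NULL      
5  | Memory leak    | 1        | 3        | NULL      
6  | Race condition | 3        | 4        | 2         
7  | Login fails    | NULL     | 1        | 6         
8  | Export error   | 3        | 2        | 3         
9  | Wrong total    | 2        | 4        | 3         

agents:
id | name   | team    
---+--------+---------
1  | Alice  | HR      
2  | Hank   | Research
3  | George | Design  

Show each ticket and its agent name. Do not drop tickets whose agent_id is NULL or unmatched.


LEFT JOIN keeps every row from tickets (the left table); where agent_id has no match in agents, the agent columns become NULL. Walk through each ticket:
  - ticket 1 (Null pointer): agent_id=NULL, no match -> kept with NULL
  - ticket 2 (Wrong timezone): agent_id=1 -> matches Alice
  - ticket 3 (Bad redirect): agent_id=1 -> matches Alice
  - ticket 4 (Broken link): agent_id=1 -> matches Alice
  - ticket 5 (Memory leak): agent_id=1 -> matches Alice
  - ticket 6 (Race condition): agent_id=3 -> matches George
  - ticket 7 (Login fails): agent_id=NULL, no match -> kept with NULL
  - ticket 8 (Export error): agent_id=3 -> matches George
  - ticket 9 (Wrong total): agent_id=2 -> matches Hank
All 9 rows appear; 2 have NULL agent.

SQL:
SELECT a.title, b.name AS agent
FROM tickets a
LEFT JOIN agents b ON a.agent_id = b.id

Result:
title          | agent 
---------------+-------
Null pointer   | NULL  
Wrong timezone | Alice 
Bad redirect   | Alice 
Broken link    | Alice 
Memory leak    | Alice 
Race condition | George
Login fails    | NULL  
Export error   | George
Wrong total    | Hank  


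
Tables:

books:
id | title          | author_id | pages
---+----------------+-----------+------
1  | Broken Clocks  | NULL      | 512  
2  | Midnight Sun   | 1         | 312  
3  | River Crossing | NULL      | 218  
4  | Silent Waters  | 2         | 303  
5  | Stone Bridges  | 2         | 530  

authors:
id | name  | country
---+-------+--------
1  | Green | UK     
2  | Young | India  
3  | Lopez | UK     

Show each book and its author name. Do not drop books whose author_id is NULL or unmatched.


LEFT JOIN keeps every row from books (the left table); where author_id has no match in authors, the author columns become NULL. Walk through each book:
  - book 1 (Broken Clocks): author_id=NULL, no match -> kept with NULL
  - book 2 (Midnight Sun): author_id=1 -> matches Green
  - book 3 (River Crossing): author_id=NULL, no match -> kept with NULL
  - book 4 (Silent Waters): author_id=2 -> matches Young
  - book 5 (Stone Bridges): author_id=2 -> matches Young
All 5 rows appear; 2 have NULL author.

SQL:
SELECT a.title, b.name AS author
FROM books a
LEFT JOIN authors b ON a.author_id = b.id

Result:
title          | author
---------------+-------
Broken Clocks  | NULL  
Midnight Sun   | Green 
River Crossing | NULL  
Silent Waters  | Young 
Stone Bridges  | Young 


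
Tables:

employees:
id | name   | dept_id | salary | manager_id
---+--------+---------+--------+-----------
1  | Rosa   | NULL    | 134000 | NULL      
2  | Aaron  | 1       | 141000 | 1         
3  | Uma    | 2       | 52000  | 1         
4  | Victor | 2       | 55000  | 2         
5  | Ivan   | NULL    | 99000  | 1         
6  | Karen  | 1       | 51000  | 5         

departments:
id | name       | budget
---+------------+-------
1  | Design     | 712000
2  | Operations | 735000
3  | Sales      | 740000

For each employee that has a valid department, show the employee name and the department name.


INNER JOIN keeps only employees rows whose dept_id matches an id in departments. Walk through each employee:
  - employee 1 (Rosa): dept_id=NULL, no match -> dropped
  - employee 2 (Aaron): dept_id=1 -> matches Design
  - employee 3 (Uma): dept_id=2 -> matches Operations
  - employee 4 (Victor): dept_id=2 -> matches Operations
  - employee 5 (Ivan): dept_id=NULL, no match -> dropped
  - employee 6 (Karen): dept_id=1 -> matches Design
So 2 of 6 rows are dropped.

SQL:
SELECT a.name, b.name AS department
FROM employees a
INNER JOIN departments b ON a.dept_id = b.id

Result:
name   | department
-------+-----------
Aaron  | Design    
Uma    | Operations
Victor | Operations
Karen  | Design    


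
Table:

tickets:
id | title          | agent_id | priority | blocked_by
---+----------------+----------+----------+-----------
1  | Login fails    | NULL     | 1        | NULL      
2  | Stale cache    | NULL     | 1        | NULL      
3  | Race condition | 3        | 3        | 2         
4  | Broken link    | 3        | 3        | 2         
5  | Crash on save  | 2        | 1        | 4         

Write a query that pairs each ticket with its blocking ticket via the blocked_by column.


This is a self-join: tickets is joined to a second copy of itself, matching each row's blocked_by to another row's id. Use LEFT JOIN so rows with blocked_by=NULL are kept.
  - ticket 1 (Login fails): blocked_by=NULL -> NULL
  - ticket 2 (Stale cache): blocked_by=NULL -> NULL
  - ticket 3 (Race condition): blocked_by=2 -> Stale cache
  - ticket 4 (Broken link): blocked_by=2 -> Stale cache
  - ticket 5 (Crash on save): blocked_by=4 -> Broken link

SQL:
SELECT a.title AS item, b.title AS blocked_by
FROM tickets a
LEFT JOIN tickets b ON a.blocked_by = b.id

Result:
item           | blocked_by 
---------------+------------
Login fails    | NULL       
Stale cache    | NULL       
Race condition | Stale cache
Broken link    | Stale cache
Crash on save  | Broken link


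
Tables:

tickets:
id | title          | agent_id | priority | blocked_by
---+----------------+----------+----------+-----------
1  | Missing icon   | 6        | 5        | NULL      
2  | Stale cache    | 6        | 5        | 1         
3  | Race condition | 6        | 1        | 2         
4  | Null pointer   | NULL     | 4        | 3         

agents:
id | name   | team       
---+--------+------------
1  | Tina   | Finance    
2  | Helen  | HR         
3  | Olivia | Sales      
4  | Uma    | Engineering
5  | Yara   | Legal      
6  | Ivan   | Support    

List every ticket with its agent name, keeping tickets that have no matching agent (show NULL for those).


LEFT JOIN keeps every row from tickets (the left table); where agent_id has no match in agents, the agent columns become NULL. Walk through each ticket:
  - ticket 1 (Missing icon): agent_id=6 -> matches Ivan
  - ticket 2 (Stale cache): agent_id=6 -> matches Ivan
  - ticket 3 (Race condition): agent_id=6 -> matches Ivan
  - ticket 4 (Null pointer): agent_id=NULL, no match -> kept with NULL
All 4 rows appear; 1 has NULL agent.

SQL:
SELECT a.title, b.name AS agent
FROM tickets a
LEFT JOIN agents b ON a.agent_id = b.id

Result:
title          | agent
---------------+------
Missing icon   | Ivan 
Stale cache    | Ivan 
Race condition | Ivan 
Null pointer   | NULL 


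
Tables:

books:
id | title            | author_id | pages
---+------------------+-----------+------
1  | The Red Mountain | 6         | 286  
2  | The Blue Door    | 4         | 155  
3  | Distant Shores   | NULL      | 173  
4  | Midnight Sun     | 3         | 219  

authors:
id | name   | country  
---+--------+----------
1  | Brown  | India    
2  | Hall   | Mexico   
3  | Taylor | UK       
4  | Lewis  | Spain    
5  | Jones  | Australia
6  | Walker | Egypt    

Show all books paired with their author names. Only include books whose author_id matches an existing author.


INNER JOIN keeps only books rows whose author_id matches an id in authors. Walk through each book:
  - book 1 (The Red Mountain): author_id=6 -> matches Walker
  - book 2 (The Blue Door): author_id=4 -> matches Lewis
  - book 3 (Distant Shores): author_id=NULL, no match -> dropped
  - book 4 (Midnight Sun): author_id=3 -> matches Taylor
So 1 of 4 rows is dropped.

SQL:
SELECT a.title, b.name AS author
FROM books a
INNER JOIN authors b ON a.author_id = b.id

Result:
title            | author
-----------------+-------
The Red Mountain | Walker
The Blue Door    | Lewis 
Midnight Sun     | Taylor


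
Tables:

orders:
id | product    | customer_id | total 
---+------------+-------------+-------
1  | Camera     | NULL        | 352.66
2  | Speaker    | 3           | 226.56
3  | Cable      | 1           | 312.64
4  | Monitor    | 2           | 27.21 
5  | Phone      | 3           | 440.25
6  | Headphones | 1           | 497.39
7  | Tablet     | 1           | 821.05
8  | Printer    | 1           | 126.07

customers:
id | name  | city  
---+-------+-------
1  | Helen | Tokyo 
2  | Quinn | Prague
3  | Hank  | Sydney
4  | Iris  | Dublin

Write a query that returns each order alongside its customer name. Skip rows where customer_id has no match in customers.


INNER JOIN keeps only orders rows whose customer_id matches an id in customers. Walk through each order:
  - order 1 (Camera): customer_id=NULL, no match -> dropped
  - order 2 (Speaker): customer_id=3 -> matches Hank
  - order 3 (Cable): customer_id=1 -> matches Helen
  - order 4 (Monitor): customer_id=2 -> matches Quinn
  - order 5 (Phone): customer_id=3 -> matches Hank
  - order 6 (Headphones): customer_id=1 -> matches Helen
  - order 7 (Tablet): customer_id=1 -> matches Helen
  - order 8 (Printer): customer_id=1 -> matches Helen
So 1 of 8 rows is dropped.

SQL:
SELECT a.product, b.name AS customer
FROM orders a
INNER JOIN customers b ON a.customer_id = b.id

Result:
product    | customer
-----------+---------
Speaker    | Hank    
Cable      | Helen   
Monitor    | Quinn   
Phone      | Hank    
Headphones | Helen   
Tablet     | Helen   
Printer    | Helen   


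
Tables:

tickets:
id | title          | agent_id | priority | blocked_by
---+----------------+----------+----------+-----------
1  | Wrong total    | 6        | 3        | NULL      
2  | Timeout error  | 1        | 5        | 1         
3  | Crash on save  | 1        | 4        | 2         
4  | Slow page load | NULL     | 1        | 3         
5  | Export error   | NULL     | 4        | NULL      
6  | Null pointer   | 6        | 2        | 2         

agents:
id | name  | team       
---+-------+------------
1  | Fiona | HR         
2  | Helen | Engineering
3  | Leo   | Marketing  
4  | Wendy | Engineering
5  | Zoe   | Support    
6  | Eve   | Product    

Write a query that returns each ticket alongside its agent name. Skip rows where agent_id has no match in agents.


INNER JOIN keeps only tickets rows whose agent_id matches an id in agents. Walk through each ticket:
  - ticket 1 (Wrong total): agent_id=6 -> matches Eve
  - ticket 2 (Timeout error): agent_id=1 -> matches Fiona
  - ticket 3 (Crash on save): agent_id=1 -> matches Fiona
  - ticket 4 (Slow page load): agent_id=NULL, no match -> dropped
  - ticket 5 (Export error): agent_id=NULL, no match -> dropped
  - ticket 6 (Null pointer): agent_id=6 -> matches Eve
So 2 of 6 rows are dropped.

SQL:
SELECT a.title, b.name AS agent
FROM tickets a
INNER JOIN agents b ON a.agent_id = b.id

Result:
title         | agent
--------------+------
Wrong total   | Eve  
Timeout error | Fiona
Crash on save | Fiona
Null pointer  | Eve  


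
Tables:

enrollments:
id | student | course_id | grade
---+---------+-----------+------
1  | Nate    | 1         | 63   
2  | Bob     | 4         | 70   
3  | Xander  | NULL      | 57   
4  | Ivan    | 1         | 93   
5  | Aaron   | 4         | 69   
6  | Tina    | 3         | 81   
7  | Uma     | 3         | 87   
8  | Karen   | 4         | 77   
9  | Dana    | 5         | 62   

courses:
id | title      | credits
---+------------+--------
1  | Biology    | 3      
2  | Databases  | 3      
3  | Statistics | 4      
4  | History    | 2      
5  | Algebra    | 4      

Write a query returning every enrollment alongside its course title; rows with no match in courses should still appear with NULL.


LEFT JOIN keeps every row from enrollments (the left table); where course_id has no match in courses, the course columns become NULL. Walk through each enrollment:
  - enrollment 1 (Nate): course_id=1 -> matches Biology
  - enrollment 2 (Bob): course_id=4 -> matches History
  - enrollment 3 (Xander): course_id=NULL, no match -> kept with NULL
  - enrollment 4 (Ivan): course_id=1 -> matches Biology
  - enrollment 5 (Aaron): course_id=4 -> matches History
  - enrollment 6 (Tina): course_id=3 -> matches Statistics
  - enrollment 7 (Uma): course_id=3 -> matches Statistics
  - enrollment 8 (Karen): course_id=4 -> matches History
  - enrollment 9 (Dana): course_id=5 -> matches Algebra
All 9 rows appear; 1 has NULL course.

SQL:
SELECT a.student, b.title AS course
FROM enrollments a
LEFT JOIN courses b ON a.course_id = b.id

Result:
student | course    
--------+-----------
Nate    | Biology   
Bob     | History   
Xander  | NULL      
Ivan    | Biology   
Aaron   | History   
Tina    | Statistics
Uma     | Statistics
Karen   | History   
Dana    | Algebra   


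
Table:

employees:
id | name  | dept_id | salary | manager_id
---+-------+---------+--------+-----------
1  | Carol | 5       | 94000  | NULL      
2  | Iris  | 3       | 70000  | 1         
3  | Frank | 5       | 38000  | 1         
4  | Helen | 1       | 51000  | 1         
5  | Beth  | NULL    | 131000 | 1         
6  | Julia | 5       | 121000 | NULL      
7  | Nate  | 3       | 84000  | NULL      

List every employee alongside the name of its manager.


This is a self-join: employees is joined to a second copy of itself, matching each row's manager_id to another row's id. Use LEFT JOIN so rows with manager_id=NULL are kept.
  - employee 1 (Carol): manager_id=NULL -> NULL
  - employee 2 (Iris): manager_id=1 -> Carol
  - employee 3 (Frank): manager_id=1 -> Carol
  - employee 4 (Helen): manager_id=1 -> Carol
  - employee 5 (Beth): manager_id=1 -> Carol
  - employee 6 (Julia): manager_id=NULL -> NULL
  - employee 7 (Nate): manager_id=NULL -> NULL

SQL:
SELECT a.name AS item, b.name AS manager
FROM employees a
LEFT JOIN employees b ON a.manager_id = b.id

Result:
item  | manager
------+--------
Carol | NULL   
Iris  | Carol  
Frank | Carol  
Helen | Carol  
Beth  | Carol  
Julia | NULL   
Nate  | NULL   


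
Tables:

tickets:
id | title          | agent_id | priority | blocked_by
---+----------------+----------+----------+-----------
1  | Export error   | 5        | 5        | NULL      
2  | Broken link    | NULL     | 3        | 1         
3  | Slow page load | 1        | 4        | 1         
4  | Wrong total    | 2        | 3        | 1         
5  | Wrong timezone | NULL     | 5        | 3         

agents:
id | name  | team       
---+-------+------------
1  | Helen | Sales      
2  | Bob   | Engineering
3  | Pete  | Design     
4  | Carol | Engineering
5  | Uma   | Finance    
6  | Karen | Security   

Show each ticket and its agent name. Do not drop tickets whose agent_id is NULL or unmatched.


LEFT JOIN keeps every row from tickets (the left table); where agent_id has no match in agents, the agent columns become NULL. Walk through each ticket:
  - ticket 1 (Export error): agent_id=5 -> matches Uma
  - ticket 2 (Broken link): agent_id=NULL, no match -> kept with NULL
  - ticket 3 (Slow page load): agent_id=1 -> matches Helen
  - ticket 4 (Wrong total): agent_id=2 -> matches Bob
  - ticket 5 (Wrong timezone): agent_id=NULL, no match -> kept with NULL
All 5 rows appear; 2 have NULL agent.

SQL:
SELECT a.title, b.name AS agent
FROM tickets a
LEFT JOIN agents b ON a.agent_id = b.id

Result:
title          | agent
---------------+------
Export error   | Uma  
Broken link    | NULL 
Slow page load | Helen
Wrong total    | Bob  
Wrong timezone | NULL 


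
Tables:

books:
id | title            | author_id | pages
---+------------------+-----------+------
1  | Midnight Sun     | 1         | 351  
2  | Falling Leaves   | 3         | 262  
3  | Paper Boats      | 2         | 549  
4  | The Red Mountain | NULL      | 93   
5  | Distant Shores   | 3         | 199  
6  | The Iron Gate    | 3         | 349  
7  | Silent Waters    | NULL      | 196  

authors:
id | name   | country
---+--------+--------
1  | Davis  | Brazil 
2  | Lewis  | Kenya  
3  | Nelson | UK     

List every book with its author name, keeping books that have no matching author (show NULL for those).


LEFT JOIN keeps every row from books (the left table); where author_id has no match in authors, the author columns become NULL. Walk through each book:
  - book 1 (Midnight Sun): author_id=1 -> matches Davis
  - book 2 (Falling Leaves): author_id=3 -> matches Nelson
  - book 3 (Paper Boats): author_id=2 -> matches Lewis
  - book 4 (The Red Mountain): author_id=NULL, no match -> kept with NULL
  - book 5 (Distant Shores): author_id=3 -> matches Nelson
  - book 6 (The Iron Gate): author_id=3 -> matches Nelson
  - book 7 (Silent Waters): author_id=NULL, no match -> kept with NULL
All 7 rows appear; 2 have NULL author.

SQL:
SELECT a.title, b.name AS author
FROM books a
LEFT JOIN authors b ON a.author_id = b.id

Result:
title            | author
-----------------+-------
Midnight Sun     | Davis 
Falling Leaves   | Nelson
Paper Boats      | Lewis 
The Red Mountain | NULL  
Distant Shores   | Nelson
The Iron Gate    | Nelson
Silent Waters    | NULL  


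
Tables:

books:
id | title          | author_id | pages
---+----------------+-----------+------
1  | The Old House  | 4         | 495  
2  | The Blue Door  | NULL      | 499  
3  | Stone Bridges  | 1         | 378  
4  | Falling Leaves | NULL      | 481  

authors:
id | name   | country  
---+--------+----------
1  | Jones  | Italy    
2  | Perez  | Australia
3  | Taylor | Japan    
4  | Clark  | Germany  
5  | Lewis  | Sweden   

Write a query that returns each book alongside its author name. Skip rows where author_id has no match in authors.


INNER JOIN keeps only books rows whose author_id matches an id in authors. Walk through each book:
  - book 1 (The Old House): author_id=4 -> matches Clark
  - book 2 (The Blue Door): author_id=NULL, no match -> dropped
  - book 3 (Stone Bridges): author_id=1 -> matches Jones
  - book 4 (Falling Leaves): author_id=NULL, no match -> dropped
So 2 of 4 rows are dropped.

SQL:
SELECT a.title, b.name AS author
FROM books a
INNER JOIN authors b ON a.author_id = b.id

Result:
title         | author
--------------+-------
The Old House | Clark 
Stone Bridges | Jones 


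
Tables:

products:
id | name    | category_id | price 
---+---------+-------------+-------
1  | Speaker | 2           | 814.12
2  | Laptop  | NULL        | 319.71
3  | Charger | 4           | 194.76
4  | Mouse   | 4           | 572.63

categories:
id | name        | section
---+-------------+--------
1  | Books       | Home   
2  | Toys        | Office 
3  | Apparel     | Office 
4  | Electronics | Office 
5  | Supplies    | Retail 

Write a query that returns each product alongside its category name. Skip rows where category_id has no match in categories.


INNER JOIN keeps only products rows whose category_id matches an id in categories. Walk through each product:
  - product 1 (Speaker): category_id=2 -> matches Toys
  - product 2 (Laptop): category_id=NULL, no match -> dropped
  - product 3 (Charger): category_id=4 -> matches Electronics
  - product 4 (Mouse): category_id=4 -> matches Electronics
So 1 of 4 rows is dropped.

SQL:
SELECT a.name, b.name AS category
FROM products a
INNER JOIN categories b ON a.category_id = b.id

Result:
name    | category   
--------+------------
Speaker | Toys       
Charger | Electronics
Mouse   | Electronics


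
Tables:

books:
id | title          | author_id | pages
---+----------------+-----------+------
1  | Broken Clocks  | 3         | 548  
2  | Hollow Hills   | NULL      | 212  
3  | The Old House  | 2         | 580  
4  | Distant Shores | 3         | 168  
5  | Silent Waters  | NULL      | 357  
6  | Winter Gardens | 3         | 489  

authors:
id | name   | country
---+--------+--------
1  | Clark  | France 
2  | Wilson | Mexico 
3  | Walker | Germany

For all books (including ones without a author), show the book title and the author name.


LEFT JOIN keeps every row from books (the left table); where author_id has no match in authors, the author columns become NULL. Walk through each book:
  - book 1 (Broken Clocks): author_id=3 -> matches Walker
  - book 2 (Hollow Hills): author_id=NULL, no match -> kept with NULL
  - book 3 (The Old House): author_id=2 -> matches Wilson
  - book 4 (Distant Shores): author_id=3 -> matches Walker
  - book 5 (Silent Waters): author_id=NULL, no match -> kept with NULL
  - book 6 (Winter Gardens): author_id=3 -> matches Walker
All 6 rows appear; 2 have NULL author.

SQL:
SELECT a.title, b.name AS author
FROM books a
LEFT JOIN authors b ON a.author_id = b.id

Result:
title          | author
---------------+-------
Broken Clocks  | Walker
Hollow Hills   | NULL  
The Old House  | Wilson
Distant Shores | Walker
Silent Waters  | NULL  
Winter Gardens | Walker


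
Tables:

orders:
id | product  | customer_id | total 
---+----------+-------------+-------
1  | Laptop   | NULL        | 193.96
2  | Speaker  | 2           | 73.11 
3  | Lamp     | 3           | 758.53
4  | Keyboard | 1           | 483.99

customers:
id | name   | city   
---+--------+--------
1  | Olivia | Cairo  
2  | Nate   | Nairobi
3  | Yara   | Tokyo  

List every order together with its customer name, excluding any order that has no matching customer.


INNER JOIN keeps only orders rows whose customer_id matches an id in customers. Walk through each order:
  - order 1 (Laptop): customer_id=NULL, no match -> dropped
  - order 2 (Speaker): customer_id=2 -> matches Nate
  - order 3 (Lamp): customer_id=3 -> matches Yara
  - order 4 (Keyboard): customer_id=1 -> matches Olivia
So 1 of 4 rows is dropped.

SQL:
SELECT a.product, b.name AS customer
FROM orders a
INNER JOIN customers b ON a.customer_id = b.id

Result:
product  | customer
---------+---------
Speaker  | Nate    
Lamp     | Yara    
Keyboard | Olivia  


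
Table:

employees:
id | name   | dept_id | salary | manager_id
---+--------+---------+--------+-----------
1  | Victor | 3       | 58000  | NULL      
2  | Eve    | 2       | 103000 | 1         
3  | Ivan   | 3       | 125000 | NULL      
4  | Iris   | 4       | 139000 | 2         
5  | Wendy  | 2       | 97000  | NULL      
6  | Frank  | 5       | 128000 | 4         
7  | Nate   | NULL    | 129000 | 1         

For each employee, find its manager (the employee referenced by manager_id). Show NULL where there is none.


This is a self-join: employees is joined to a second copy of itself, matching each row's manager_id to another row's id. Use LEFT JOIN so rows with manager_id=NULL are kept.
  - employee 1 (Victor): manager_id=NULL -> NULL
  - employee 2 (Eve): manager_id=1 -> Victor
  - employee 3 (Ivan): manager_id=NULL -> NULL
  - employee 4 (Iris): manager_id=2 -> Eve
  - employee 5 (Wendy): manager_id=NULL -> NULL
  - employee 6 (Frank): manager_id=4 -> Iris
  - employee 7 (Nate): manager_id=1 -> Victor

SQL:
SELECT a.name AS item, b.name AS manager
FROM employees a
LEFT JOIN employees b ON a.manager_id = b.id

Result:
item   | manager
-------+--------
Victor | NULL   
Eve    | Victor 
Ivan   | NULL   
Iris   | Eve    
Wendy  | NULL   
Frank  | Iris   
Nate   | Victor 


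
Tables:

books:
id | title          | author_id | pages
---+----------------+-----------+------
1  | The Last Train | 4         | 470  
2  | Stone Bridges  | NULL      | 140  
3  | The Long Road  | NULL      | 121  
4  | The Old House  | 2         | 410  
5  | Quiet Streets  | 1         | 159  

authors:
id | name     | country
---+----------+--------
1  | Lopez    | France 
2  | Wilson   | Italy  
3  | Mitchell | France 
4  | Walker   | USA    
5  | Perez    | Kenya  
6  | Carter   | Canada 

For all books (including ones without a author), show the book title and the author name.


LEFT JOIN keeps every row from books (the left table); where author_id has no match in authors, the author columns become NULL. Walk through each book:
  - book 1 (The Last Train): author_id=4 -> matches Walker
  - book 2 (Stone Bridges): author_id=NULL, no match -> kept with NULL
  - book 3 (The Long Road): author_id=NULL, no match -> kept with NULL
  - book 4 (The Old House): author_id=2 -> matches Wilson
  - book 5 (Quiet Streets): author_id=1 -> matches Lopez
All 5 rows appear; 2 have NULL author.

SQL:
SELECT a.title, b.name AS author
FROM books a
LEFT JOIN authors b ON a.author_id = b.id

Result:
title          | author
---------------+-------
The Last Train | Walker
Stone Bridges  | NULL  
The Long Road  | NULL  
The Old House  | Wilson
Quiet Streets  | Lopez 


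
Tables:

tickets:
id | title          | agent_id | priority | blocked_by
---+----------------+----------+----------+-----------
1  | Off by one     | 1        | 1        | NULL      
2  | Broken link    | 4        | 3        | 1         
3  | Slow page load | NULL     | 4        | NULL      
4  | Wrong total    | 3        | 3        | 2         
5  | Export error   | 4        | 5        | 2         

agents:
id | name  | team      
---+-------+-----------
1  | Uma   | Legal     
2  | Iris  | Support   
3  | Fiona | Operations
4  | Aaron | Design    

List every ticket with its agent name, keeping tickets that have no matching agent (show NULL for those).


LEFT JOIN keeps every row from tickets (the left table); where agent_id has no match in agents, the agent columns become NULL. Walk through each ticket:
  - ticket 1 (Off by one): agent_id=1 -> matches Uma
  - ticket 2 (Broken link): agent_id=4 -> matches Aaron
  - ticket 3 (Slow page load): agent_id=NULL, no match -> kept with NULL
  - ticket 4 (Wrong total): agent_id=3 -> matches Fiona
  - ticket 5 (Export error): agent_id=4 -> matches Aaron
All 5 rows appear; 1 has NULL agent.

SQL:
SELECT a.title, b.name AS agent
FROM tickets a
LEFT JOIN agents b ON a.agent_id = b.id

Result:
title          | agent
---------------+------
Off by one     | Uma  
Broken link    | Aaron
Slow page load | NULL 
Wrong total    | Fiona
Export error   | Aaron


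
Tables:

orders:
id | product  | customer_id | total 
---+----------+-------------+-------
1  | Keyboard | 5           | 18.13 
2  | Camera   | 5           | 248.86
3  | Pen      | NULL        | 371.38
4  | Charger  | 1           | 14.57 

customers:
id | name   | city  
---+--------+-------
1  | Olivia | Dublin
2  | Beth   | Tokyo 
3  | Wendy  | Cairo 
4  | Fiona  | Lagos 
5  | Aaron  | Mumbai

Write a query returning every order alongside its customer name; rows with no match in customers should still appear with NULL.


LEFT JOIN keeps every row from orders (the left table); where customer_id has no match in customers, the customer columns become NULL. Walk through each order:
  - order 1 (Keyboard): customer_id=5 -> matches Aaron
  - order 2 (Camera): customer_id=5 -> matches Aaron
  - order 3 (Pen): customer_id=NULL, no match -> kept with NULL
  - order 4 (Charger): customer_id=1 -> matches Olivia
All 4 rows appear; 1 has NULL customer.

SQL:
SELECT a.product, b.name AS customer
FROM orders a
LEFT JOIN customers b ON a.customer_id = b.id

Result:
product  | customer
---------+---------
Keyboard | Aaron   
Camera   | Aaron   
Pen      | NULL    
Charger  | Olivia  
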